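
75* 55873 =4190475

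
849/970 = 849/970 = 0.88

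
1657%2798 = 1657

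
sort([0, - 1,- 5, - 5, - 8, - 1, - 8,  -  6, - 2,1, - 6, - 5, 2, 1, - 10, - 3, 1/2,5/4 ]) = [ - 10,-8, - 8, - 6, - 6 , - 5, - 5, - 5, - 3, - 2,- 1, - 1,0, 1/2,1, 1 , 5/4, 2] 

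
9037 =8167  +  870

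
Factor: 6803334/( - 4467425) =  - 2^1*3^2*5^(  -  2)*178697^( - 1)*377963^1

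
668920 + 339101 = 1008021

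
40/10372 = 10/2593 = 0.00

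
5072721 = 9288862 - 4216141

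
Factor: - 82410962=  - 2^1*43^1*701^1*1367^1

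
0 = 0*4584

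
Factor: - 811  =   - 811^1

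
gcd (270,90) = 90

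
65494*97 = 6352918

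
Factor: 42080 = 2^5*5^1*263^1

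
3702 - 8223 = -4521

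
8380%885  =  415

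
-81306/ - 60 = 1355 + 1/10 = 1355.10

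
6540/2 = 3270 = 3270.00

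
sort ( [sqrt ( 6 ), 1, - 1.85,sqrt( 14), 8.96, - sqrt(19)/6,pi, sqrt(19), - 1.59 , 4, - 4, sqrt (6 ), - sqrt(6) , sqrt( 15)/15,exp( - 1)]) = [ - 4,-sqrt( 6), - 1.85, - 1.59, - sqrt(19 )/6, sqrt(15)/15,exp( - 1 ), 1, sqrt( 6),sqrt ( 6 ),pi,sqrt(14),4, sqrt( 19 ), 8.96]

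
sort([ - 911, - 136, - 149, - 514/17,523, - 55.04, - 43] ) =[  -  911,  -  149, - 136 ,  -  55.04, - 43 , -514/17,523 ]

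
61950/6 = 10325 =10325.00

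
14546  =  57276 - 42730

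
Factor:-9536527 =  - 7^2*11^1*13^1*1361^1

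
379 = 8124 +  - 7745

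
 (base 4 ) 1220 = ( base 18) 5E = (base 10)104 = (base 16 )68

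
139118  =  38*3661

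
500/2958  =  250/1479 = 0.17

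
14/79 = 14/79 = 0.18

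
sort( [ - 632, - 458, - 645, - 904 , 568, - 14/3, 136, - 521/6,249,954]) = [- 904, - 645, - 632, - 458, - 521/6, - 14/3,  136, 249,568, 954]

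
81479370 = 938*86865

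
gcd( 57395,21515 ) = 65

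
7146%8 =2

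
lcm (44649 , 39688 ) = 357192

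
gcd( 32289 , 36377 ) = 1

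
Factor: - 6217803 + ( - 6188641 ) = - 2^2*3101611^1 = - 12406444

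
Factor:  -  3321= -3^4*41^1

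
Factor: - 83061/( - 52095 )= 3^1* 5^ ( - 1 ) * 11^1 * 23^(-1 ) *151^(-1 )*839^1 = 27687/17365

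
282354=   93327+189027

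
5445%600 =45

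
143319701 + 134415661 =277735362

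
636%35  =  6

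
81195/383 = 211 + 382/383 = 212.00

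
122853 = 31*3963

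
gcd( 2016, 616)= 56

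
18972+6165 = 25137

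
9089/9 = 1009+8/9 = 1009.89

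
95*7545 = 716775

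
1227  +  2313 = 3540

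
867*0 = 0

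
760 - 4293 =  - 3533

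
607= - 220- - 827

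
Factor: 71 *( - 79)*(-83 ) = 71^1 *79^1* 83^1= 465547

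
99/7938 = 11/882 = 0.01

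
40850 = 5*8170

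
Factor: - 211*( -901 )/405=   190111/405 = 3^( -4) * 5^ ( -1)*17^1*53^1*211^1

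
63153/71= 889+ 34/71= 889.48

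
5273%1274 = 177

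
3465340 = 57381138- 53915798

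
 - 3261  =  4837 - 8098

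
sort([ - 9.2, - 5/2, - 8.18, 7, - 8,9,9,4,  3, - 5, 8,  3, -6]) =[ - 9.2, - 8.18, - 8, - 6, -5, - 5/2, 3 , 3 , 4,7, 8,  9 , 9]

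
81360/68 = 20340/17 = 1196.47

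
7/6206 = 7/6206 = 0.00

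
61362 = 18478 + 42884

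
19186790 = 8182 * 2345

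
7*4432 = 31024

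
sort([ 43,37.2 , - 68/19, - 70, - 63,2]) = [ - 70, - 63, - 68/19, 2,37.2,43]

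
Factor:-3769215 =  - 3^1*5^1 * 59^1*4259^1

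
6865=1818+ 5047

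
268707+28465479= 28734186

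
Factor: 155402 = 2^1*13^1*43^1*139^1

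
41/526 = 41/526  =  0.08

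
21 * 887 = 18627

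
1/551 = 1/551 = 0.00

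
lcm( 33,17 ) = 561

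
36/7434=2/413 = 0.00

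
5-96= - 91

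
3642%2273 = 1369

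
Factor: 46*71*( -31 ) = -101246 = - 2^1*23^1 * 31^1*71^1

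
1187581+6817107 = 8004688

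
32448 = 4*8112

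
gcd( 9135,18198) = 9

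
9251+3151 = 12402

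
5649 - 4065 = 1584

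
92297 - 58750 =33547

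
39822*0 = 0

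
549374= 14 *39241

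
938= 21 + 917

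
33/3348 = 11/1116 = 0.01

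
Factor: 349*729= 3^6*349^1= 254421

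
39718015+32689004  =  72407019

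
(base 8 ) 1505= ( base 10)837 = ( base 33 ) pc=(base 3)1011000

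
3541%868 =69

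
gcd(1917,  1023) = 3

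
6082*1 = 6082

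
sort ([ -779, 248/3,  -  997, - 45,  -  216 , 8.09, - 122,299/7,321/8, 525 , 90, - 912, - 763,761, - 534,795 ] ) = [-997,-912,  -  779,  -  763, - 534 ,- 216, - 122, - 45, 8.09, 321/8 , 299/7,248/3,90, 525, 761 , 795]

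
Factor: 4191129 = 3^3*17^1*23^1* 397^1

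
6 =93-87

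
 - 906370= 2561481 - 3467851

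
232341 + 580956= 813297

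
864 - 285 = 579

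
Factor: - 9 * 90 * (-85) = 68850 = 2^1 * 3^4*5^2*17^1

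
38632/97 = 398  +  26/97 = 398.27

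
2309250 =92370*25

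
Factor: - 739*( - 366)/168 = 2^ ( - 2 )*7^(  -  1 )*61^1*739^1 = 45079/28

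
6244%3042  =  160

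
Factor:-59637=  - 3^1 * 103^1*193^1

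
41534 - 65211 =-23677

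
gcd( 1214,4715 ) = 1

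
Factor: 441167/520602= 2^( - 1)*3^(  -  1 )*17^1*25951^1*86767^( - 1 )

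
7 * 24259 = 169813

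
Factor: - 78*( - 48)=2^5*3^2*13^1 = 3744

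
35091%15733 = 3625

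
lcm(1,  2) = 2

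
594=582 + 12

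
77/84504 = 11/12072= 0.00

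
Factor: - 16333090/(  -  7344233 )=2^1 * 5^1*13^( - 2)*17^1*  29^1*3313^1*43457^(- 1 ) 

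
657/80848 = 657/80848=0.01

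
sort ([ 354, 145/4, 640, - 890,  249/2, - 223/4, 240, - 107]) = [ - 890, -107 , - 223/4, 145/4,249/2 , 240, 354, 640]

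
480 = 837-357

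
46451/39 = 1191 + 2/39 = 1191.05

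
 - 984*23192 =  - 22820928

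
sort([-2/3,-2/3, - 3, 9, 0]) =[-3,-2/3,-2/3, 0,9] 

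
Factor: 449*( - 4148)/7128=-2^( - 1)*3^( - 4)*11^(  -  1)*17^1*61^1*449^1 =- 465613/1782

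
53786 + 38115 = 91901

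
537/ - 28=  - 20 + 23/28 =- 19.18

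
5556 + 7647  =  13203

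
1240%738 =502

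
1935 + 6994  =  8929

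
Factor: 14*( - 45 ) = - 630=- 2^1 * 3^2 * 5^1 * 7^1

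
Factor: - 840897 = - 3^2*233^1*401^1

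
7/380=7/380 = 0.02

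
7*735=5145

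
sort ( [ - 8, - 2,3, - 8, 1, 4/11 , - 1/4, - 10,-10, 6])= [ -10, - 10,  -  8, - 8,-2, - 1/4,4/11,1,3,6]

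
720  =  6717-5997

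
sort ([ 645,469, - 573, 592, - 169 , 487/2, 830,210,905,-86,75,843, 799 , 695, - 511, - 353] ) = [-573,  -  511, - 353, - 169 , - 86,75,210,487/2, 469,592, 645,695,799,830, 843,905 ] 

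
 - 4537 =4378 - 8915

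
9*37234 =335106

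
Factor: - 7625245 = -5^1*1525049^1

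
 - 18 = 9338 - 9356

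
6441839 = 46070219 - 39628380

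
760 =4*190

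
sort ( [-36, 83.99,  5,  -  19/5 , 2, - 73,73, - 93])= [- 93, - 73, - 36, - 19/5,2,5,73,83.99 ] 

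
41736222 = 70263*594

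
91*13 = 1183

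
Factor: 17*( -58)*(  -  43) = 2^1*17^1*29^1*43^1 = 42398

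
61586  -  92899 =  - 31313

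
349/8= 349/8 = 43.62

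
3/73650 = 1/24550 = 0.00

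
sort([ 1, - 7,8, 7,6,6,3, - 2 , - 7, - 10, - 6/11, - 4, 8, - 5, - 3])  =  [ - 10, - 7, - 7, - 5, - 4, - 3, - 2, - 6/11, 1, 3 , 6, 6, 7, 8,8 ] 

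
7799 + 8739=16538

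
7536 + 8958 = 16494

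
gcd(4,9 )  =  1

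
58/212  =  29/106   =  0.27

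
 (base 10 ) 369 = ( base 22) GH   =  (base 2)101110001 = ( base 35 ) AJ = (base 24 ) f9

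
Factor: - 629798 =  - 2^1 * 13^1*24223^1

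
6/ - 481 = - 6/481 = - 0.01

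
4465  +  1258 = 5723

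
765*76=58140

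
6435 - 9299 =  - 2864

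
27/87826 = 27/87826 = 0.00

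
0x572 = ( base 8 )2562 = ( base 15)62e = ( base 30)1GE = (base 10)1394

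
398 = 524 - 126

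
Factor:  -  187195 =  - 5^1 * 29^1*1291^1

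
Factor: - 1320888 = -2^3* 3^1*47^1*1171^1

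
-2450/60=-41+ 1/6 = -  40.83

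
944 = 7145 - 6201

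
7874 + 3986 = 11860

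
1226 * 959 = 1175734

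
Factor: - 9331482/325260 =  - 1555247/54210= - 2^( - 1)*3^(-1) *5^( - 1)*13^ ( - 1)*139^( - 1)*1555247^1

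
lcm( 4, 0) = 0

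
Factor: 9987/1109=3^1*1109^(-1)*3329^1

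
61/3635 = 61/3635 = 0.02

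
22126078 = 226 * 97903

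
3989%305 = 24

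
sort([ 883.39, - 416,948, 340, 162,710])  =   [ - 416, 162, 340, 710,883.39, 948 ]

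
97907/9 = 10878 + 5/9 = 10878.56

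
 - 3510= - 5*702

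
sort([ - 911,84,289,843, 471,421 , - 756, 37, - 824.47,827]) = [ - 911, -824.47, - 756,37,84 , 289,421, 471, 827,843] 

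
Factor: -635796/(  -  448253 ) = 756/533  =  2^2*3^3*7^1*13^(  -  1)*41^( - 1)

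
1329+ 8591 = 9920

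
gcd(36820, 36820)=36820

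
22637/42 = 538 + 41/42 = 538.98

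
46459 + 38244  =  84703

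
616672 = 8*77084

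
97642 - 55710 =41932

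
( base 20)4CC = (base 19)529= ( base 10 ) 1852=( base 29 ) 25P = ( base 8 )3474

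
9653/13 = 9653/13= 742.54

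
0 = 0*6117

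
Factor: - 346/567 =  - 2^1 *3^( - 4)*7^( - 1 )*173^1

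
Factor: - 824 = - 2^3 * 103^1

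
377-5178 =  - 4801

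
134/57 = 134/57 = 2.35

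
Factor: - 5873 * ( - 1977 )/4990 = 2^(-1)*3^1*5^( - 1)* 7^1 * 499^(- 1)*659^1*839^1 = 11610921/4990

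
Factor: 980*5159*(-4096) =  - 2^14* 5^1*7^3*11^1*67^1 = - 20708638720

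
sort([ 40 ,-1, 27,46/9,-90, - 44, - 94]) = [ - 94, - 90,-44, - 1,46/9,27,40]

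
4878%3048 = 1830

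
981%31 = 20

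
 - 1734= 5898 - 7632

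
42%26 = 16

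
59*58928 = 3476752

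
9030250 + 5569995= 14600245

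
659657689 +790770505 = 1450428194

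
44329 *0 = 0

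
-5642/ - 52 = 217/2=108.50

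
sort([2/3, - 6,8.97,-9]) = [ - 9,-6,  2/3, 8.97] 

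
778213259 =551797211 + 226416048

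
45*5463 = 245835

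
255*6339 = 1616445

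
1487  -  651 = 836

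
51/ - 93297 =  - 17/31099 = - 0.00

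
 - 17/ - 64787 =1/3811 = 0.00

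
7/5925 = 7/5925=0.00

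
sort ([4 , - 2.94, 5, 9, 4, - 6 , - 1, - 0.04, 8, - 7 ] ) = [  -  7, - 6,- 2.94, - 1, - 0.04, 4 , 4, 5, 8 , 9 ] 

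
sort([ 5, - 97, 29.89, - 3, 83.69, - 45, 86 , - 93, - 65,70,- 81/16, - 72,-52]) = [-97, - 93, - 72, - 65, - 52, -45, - 81/16, - 3, 5, 29.89, 70,83.69,86]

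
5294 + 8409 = 13703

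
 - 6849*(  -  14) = 95886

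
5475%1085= 50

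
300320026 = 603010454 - 302690428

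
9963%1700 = 1463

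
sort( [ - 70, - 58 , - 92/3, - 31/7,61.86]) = [ - 70,-58  , - 92/3,  -  31/7 , 61.86]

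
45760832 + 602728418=648489250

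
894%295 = 9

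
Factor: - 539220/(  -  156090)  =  2^1 * 11^ ( - 1 ) *19^1 = 38/11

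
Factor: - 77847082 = -2^1*743^1 * 52387^1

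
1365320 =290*4708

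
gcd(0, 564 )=564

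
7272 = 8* 909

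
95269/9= 95269/9 = 10585.44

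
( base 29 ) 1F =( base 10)44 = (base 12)38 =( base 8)54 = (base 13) 35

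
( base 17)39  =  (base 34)1Q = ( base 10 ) 60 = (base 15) 40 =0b111100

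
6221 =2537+3684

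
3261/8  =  407  +  5/8 = 407.62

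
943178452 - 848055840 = 95122612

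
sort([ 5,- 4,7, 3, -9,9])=[-9, - 4, 3, 5,7,9]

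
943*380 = 358340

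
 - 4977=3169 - 8146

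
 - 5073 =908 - 5981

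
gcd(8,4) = 4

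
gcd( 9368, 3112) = 8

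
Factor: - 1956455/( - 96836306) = 2^( - 1)*5^1 * 7^ ( - 1)*67^(-1)*103237^( - 1)*391291^1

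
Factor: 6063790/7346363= 2^1* 5^1*17^( - 1)*432139^( - 1) * 606379^1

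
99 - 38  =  61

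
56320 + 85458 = 141778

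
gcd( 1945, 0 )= 1945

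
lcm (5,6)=30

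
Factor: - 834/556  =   - 2^( - 1 )*3^1 = -  3/2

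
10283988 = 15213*676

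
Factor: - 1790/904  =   - 895/452 = - 2^( - 2 )*5^1*113^(  -  1)*179^1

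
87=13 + 74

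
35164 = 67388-32224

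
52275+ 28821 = 81096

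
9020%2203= 208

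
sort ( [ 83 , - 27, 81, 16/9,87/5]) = [ - 27,  16/9, 87/5, 81, 83]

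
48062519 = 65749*731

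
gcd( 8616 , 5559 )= 3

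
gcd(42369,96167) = 1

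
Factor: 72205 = 5^1*7^1*2063^1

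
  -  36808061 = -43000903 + 6192842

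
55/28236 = 55/28236 = 0.00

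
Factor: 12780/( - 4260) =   -  3^1 = - 3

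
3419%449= 276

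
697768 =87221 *8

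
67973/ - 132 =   -  515 + 7/132=- 514.95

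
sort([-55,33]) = [- 55,  33] 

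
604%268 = 68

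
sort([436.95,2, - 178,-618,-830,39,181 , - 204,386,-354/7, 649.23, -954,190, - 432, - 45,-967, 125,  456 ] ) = [-967,-954,- 830, - 618,-432, - 204, - 178 , - 354/7, - 45, 2,39, 125 , 181, 190,386  ,  436.95,  456,649.23]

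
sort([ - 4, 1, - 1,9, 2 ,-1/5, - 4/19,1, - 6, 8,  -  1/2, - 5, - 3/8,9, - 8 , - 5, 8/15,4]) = [ - 8,-6, - 5,-5, - 4, - 1, - 1/2 , - 3/8, - 4/19, - 1/5,8/15, 1, 1 , 2,4, 8,  9, 9]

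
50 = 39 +11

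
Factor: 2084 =2^2*521^1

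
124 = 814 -690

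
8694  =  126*69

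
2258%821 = 616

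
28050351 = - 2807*( - 9993)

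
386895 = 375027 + 11868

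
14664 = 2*7332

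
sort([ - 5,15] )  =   [-5, 15] 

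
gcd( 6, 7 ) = 1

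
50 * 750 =37500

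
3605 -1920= 1685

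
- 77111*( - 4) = 308444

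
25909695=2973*8715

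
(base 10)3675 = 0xe5b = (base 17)CC3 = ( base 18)B63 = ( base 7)13500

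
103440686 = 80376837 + 23063849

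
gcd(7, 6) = 1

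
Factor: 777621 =3^1 * 13^1*127^1*157^1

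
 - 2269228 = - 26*87278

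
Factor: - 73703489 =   -  19^1 * 1433^1*2707^1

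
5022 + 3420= 8442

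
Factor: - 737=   -  11^1*67^1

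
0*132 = 0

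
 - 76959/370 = - 208 + 1/370 = - 208.00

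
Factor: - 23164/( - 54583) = 2^2*5791^1*54583^(  -  1) 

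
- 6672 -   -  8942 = 2270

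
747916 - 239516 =508400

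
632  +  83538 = 84170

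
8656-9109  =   - 453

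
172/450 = 86/225=0.38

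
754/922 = 377/461 = 0.82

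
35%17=1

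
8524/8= 1065 + 1/2 = 1065.50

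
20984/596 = 5246/149 = 35.21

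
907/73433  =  907/73433 = 0.01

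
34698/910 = 38 + 59/455 = 38.13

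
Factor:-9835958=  - 2^1*11^1*19^1*23531^1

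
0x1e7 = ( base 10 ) 487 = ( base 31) FM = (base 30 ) G7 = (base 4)13213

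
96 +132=228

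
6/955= 6/955=0.01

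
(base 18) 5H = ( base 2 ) 1101011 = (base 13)83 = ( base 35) 32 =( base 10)107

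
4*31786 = 127144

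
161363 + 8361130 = 8522493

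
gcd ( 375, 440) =5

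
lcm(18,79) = 1422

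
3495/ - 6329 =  - 3495/6329 = - 0.55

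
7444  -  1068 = 6376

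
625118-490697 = 134421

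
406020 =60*6767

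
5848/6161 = 5848/6161 = 0.95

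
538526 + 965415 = 1503941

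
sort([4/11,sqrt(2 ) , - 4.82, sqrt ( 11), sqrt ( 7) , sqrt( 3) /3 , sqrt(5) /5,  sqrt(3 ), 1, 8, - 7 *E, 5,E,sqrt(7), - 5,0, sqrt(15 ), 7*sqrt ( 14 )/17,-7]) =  [ - 7 * E,  -  7,-5,-4.82, 0, 4/11, sqrt(5 )/5,sqrt(3) /3,1, sqrt ( 2), 7*sqrt( 14) /17, sqrt(3 ), sqrt(7 ), sqrt (7 ), E , sqrt (11 ), sqrt(15 ), 5, 8 ] 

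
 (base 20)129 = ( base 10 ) 449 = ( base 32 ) e1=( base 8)701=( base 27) gh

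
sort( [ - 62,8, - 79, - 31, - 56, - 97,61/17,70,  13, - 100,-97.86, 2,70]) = [-100, -97.86, - 97,-79, - 62, - 56, - 31,2,61/17, 8, 13 , 70,70]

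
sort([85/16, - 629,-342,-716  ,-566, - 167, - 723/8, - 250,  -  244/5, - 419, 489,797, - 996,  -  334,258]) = [ - 996,-716, - 629, - 566, - 419, - 342, - 334, -250 , - 167, - 723/8, - 244/5,85/16,258,489,797 ] 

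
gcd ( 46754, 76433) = 1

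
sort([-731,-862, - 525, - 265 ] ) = [-862,- 731, - 525, - 265 ] 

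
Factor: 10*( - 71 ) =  - 710 = - 2^1*5^1*71^1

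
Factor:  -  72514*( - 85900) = 6228952600 = 2^3*5^2*13^1*859^1* 2789^1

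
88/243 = 88/243 = 0.36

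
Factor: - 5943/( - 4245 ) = 5^( - 1 )*7^1= 7/5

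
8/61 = 8/61 =0.13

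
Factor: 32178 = 2^1 * 3^1*31^1* 173^1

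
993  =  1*993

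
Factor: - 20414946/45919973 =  - 2^1*3^1*11^( - 1)*709^1*1523^(- 1)*  2741^( - 1) * 4799^1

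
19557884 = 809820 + 18748064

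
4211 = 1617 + 2594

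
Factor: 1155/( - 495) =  - 7/3 = -  3^( - 1) * 7^1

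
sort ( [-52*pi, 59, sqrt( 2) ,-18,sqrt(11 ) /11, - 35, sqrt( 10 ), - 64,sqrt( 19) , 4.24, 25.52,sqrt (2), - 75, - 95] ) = [ - 52*pi, -95,-75,-64,-35, - 18, sqrt(11)/11,sqrt(2), sqrt(2),sqrt( 10),4.24 , sqrt( 19)  ,  25.52,59] 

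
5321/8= 665 + 1/8 = 665.12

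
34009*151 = 5135359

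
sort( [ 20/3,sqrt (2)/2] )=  [sqrt ( 2 ) /2,20/3]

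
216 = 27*8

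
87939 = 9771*9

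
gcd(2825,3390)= 565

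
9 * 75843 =682587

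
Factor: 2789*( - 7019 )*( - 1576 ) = 30851761816 =2^3* 197^1 * 2789^1*7019^1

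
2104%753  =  598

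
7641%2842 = 1957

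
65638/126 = 520 + 59/63 = 520.94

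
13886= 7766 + 6120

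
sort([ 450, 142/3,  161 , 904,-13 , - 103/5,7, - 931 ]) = [ - 931 , - 103/5, - 13,7,142/3, 161,450 , 904]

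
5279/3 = 5279/3 = 1759.67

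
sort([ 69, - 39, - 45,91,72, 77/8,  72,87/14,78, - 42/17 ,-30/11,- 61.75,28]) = [- 61.75,- 45, - 39,-30/11, - 42/17  ,  87/14,77/8,28,69,72, 72,  78,91 ] 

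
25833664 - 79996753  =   - 54163089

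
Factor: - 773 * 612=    - 473076 = - 2^2*3^2*17^1*773^1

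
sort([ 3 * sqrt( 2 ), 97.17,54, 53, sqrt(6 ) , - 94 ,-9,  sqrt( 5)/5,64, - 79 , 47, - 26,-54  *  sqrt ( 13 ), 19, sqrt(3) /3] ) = [-54*sqrt(13),-94,-79,-26, - 9,sqrt(5)/5,sqrt( 3 )/3, sqrt( 6), 3*sqrt( 2),19,47, 53,  54,64, 97.17] 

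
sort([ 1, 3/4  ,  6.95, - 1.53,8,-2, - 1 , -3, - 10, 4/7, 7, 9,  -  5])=[ - 10,-5, - 3, - 2, - 1.53,-1, 4/7,3/4, 1, 6.95,7, 8, 9]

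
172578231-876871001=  - 704292770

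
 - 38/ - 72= 19/36 = 0.53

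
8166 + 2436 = 10602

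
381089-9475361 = - 9094272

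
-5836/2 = - 2918 = -  2918.00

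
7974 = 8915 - 941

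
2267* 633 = 1435011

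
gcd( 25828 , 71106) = 2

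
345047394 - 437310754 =  -  92263360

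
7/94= 7/94 = 0.07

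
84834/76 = 42417/38 =1116.24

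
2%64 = 2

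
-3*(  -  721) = 2163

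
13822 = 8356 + 5466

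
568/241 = 2+86/241= 2.36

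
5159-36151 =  - 30992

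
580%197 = 186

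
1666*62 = 103292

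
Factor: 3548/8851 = 2^2 *53^(-1 )*167^( - 1)*887^1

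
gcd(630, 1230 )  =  30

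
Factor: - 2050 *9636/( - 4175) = 2^3 *3^1 * 11^1*41^1*73^1 *167^( - 1 ) = 790152/167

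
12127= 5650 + 6477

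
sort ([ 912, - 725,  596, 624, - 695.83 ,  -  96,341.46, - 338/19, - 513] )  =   [ - 725,-695.83, - 513, - 96, - 338/19,341.46,596,  624,  912] 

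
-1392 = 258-1650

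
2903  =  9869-6966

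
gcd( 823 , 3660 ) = 1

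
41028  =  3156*13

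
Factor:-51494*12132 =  - 624725208  =  - 2^3*3^2*337^1*25747^1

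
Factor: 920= 2^3*5^1*23^1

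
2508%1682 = 826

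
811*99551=80735861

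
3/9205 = 3/9205 = 0.00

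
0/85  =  0 = 0.00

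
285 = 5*57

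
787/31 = 787/31 = 25.39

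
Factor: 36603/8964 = 2^(-2) * 3^ ( - 1)*7^2 = 49/12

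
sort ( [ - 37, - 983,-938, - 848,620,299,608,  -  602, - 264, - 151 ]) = [ - 983, - 938, - 848, - 602, - 264  , - 151, - 37, 299,608,620 ] 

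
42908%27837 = 15071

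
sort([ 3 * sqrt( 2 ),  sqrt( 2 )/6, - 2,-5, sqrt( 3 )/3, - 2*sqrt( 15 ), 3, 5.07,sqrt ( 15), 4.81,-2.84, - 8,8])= [ - 8, - 2*sqrt( 15),  -  5, - 2.84, - 2,  sqrt ( 2 ) /6,sqrt( 3)/3,  3,sqrt( 15 ), 3*sqrt( 2), 4.81 , 5.07, 8 ]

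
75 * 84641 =6348075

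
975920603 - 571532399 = 404388204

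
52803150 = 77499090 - 24695940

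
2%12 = 2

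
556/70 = 7 + 33/35= 7.94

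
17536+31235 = 48771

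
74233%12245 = 763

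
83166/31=2682+24/31= 2682.77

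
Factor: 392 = 2^3 * 7^2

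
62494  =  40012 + 22482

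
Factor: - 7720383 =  - 3^1*11^1 *37^1 * 6323^1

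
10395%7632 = 2763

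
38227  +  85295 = 123522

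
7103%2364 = 11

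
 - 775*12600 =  -9765000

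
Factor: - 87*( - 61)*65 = 344955 = 3^1*  5^1 * 13^1*29^1*61^1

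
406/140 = 29/10 = 2.90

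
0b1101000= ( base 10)104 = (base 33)35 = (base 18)5e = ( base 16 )68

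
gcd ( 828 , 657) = 9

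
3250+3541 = 6791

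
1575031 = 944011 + 631020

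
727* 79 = 57433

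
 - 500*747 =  - 373500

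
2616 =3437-821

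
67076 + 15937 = 83013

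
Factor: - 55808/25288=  - 2^6*29^(-1 ) = - 64/29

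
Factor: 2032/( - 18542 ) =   -  8/73 =- 2^3*73^( - 1) 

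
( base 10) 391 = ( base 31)cj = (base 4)12013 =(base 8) 607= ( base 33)bs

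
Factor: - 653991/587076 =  - 217997/195692 = - 2^(-2 )*7^( - 1)* 13^1 * 29^ ( - 1)*41^1 *241^(- 1)*409^1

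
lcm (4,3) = 12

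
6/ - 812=  -  1 + 403/406 = - 0.01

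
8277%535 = 252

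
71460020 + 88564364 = 160024384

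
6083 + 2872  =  8955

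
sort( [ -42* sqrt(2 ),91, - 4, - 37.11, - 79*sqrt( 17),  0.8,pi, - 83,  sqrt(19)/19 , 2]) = [ - 79* sqrt( 17) ,-83, - 42*sqrt(2 ), - 37.11 , - 4,  sqrt ( 19 )/19  ,  0.8, 2,  pi,91 ] 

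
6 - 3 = 3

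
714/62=11 + 16/31 = 11.52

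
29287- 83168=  - 53881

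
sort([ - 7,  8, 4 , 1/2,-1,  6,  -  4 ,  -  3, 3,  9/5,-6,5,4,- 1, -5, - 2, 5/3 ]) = [ - 7,  -  6, - 5, - 4, - 3, - 2, - 1, - 1, 1/2,5/3, 9/5,  3,4,4,5,6,8 ]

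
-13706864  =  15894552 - 29601416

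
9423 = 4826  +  4597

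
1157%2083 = 1157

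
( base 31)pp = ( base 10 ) 800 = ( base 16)320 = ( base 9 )1078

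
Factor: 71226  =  2^1*3^3*1319^1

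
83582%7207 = 4305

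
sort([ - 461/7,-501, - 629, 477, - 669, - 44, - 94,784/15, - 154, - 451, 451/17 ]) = [ - 669, - 629, - 501, - 451,-154, - 94,-461/7,  -  44,451/17,784/15 , 477]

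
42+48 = 90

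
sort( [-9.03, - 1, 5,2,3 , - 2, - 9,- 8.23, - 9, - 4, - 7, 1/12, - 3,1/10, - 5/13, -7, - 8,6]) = [-9.03,-9, -9 , - 8.23, - 8, - 7,-7,- 4,  -  3,-2, - 1, - 5/13,1/12,1/10,2,3,5, 6 ]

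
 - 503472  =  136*( - 3702)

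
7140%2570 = 2000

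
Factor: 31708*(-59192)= - 2^5 * 7^2 * 151^1*7927^1 = - 1876859936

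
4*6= 24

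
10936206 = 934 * 11709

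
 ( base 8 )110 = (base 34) 24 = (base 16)48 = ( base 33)26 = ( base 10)72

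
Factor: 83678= 2^1 * 7^1 * 43^1*139^1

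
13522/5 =13522/5 = 2704.40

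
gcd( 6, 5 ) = 1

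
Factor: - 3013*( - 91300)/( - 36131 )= - 275086900/36131 = - 2^2*5^2*11^1*23^1*83^1*131^1*36131^ ( - 1)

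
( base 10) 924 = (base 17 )336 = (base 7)2460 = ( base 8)1634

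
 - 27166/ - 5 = 27166/5 = 5433.20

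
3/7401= 1/2467 = 0.00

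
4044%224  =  12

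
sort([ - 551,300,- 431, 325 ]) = [ - 551,  -  431, 300,325 ] 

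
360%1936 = 360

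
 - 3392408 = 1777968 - 5170376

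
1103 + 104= 1207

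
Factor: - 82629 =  - 3^2*9181^1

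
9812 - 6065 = 3747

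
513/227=2 + 59/227 = 2.26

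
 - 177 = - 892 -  - 715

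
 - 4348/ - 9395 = 4348/9395 = 0.46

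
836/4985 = 836/4985 = 0.17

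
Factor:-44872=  - 2^3*71^1* 79^1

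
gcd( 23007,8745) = 3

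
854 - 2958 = - 2104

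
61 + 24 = 85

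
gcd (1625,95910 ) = 5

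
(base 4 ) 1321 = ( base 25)4l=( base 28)49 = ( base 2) 1111001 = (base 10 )121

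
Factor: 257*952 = 244664  =  2^3*7^1*17^1*257^1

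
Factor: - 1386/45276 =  - 2^( - 1)*3^1*7^ (- 2) = - 3/98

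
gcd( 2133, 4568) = 1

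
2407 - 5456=-3049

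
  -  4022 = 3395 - 7417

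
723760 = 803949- 80189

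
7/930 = 7/930   =  0.01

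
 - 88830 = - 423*210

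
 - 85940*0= 0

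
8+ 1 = 9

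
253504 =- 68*( - 3728 ) 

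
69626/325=69626/325= 214.23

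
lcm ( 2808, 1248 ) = 11232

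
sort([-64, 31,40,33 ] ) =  [ - 64,31,33,40 ]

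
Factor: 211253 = 7^1*103^1*293^1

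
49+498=547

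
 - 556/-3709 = 556/3709 = 0.15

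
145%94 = 51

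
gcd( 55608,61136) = 8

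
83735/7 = 11962 + 1/7 = 11962.14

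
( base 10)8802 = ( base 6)104430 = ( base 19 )1575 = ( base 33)82O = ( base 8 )21142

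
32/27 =1 + 5/27 = 1.19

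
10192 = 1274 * 8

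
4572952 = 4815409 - 242457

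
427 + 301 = 728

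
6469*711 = 4599459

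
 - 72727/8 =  - 9091 + 1/8 = - 9090.88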